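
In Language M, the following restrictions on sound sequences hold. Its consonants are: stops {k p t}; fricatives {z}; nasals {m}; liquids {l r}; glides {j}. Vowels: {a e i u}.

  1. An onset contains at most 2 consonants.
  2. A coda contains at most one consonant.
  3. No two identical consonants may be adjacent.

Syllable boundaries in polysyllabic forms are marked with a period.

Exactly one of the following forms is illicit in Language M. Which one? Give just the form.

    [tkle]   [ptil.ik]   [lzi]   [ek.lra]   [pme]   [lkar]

[tkle]

[tkle] — violates constraint 1: syllable 1 onset /tkl/ has 3 consonants (> 2) → illicit
[ptil.ik] — σ1 onset /pt/ (2C), coda /l/ ok; σ2 onset /∅/, coda /k/ ok → licit
[lzi] — σ1 onset /lz/ (2C), coda /∅/ ok → licit
[ek.lra] — σ1 onset /∅/, coda /k/ ok; σ2 onset /lr/ (2C), coda /∅/ ok → licit
[pme] — σ1 onset /pm/ (2C), coda /∅/ ok → licit
[lkar] — σ1 onset /lk/ (2C), coda /r/ ok → licit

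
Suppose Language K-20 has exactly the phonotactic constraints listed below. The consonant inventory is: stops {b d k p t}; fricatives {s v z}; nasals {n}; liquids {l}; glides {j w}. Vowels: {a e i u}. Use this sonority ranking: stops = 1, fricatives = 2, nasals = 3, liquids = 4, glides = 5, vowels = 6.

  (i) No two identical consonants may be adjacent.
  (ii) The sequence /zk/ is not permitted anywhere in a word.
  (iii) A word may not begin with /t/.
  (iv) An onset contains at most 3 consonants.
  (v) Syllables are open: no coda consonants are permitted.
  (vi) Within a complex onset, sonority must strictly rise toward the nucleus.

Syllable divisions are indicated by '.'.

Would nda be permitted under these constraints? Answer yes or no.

no

nda — violates constraint (vi): syllable 1 onset /nd/: /n/ (nasal, 3) → /d/ (stop, 1) does not rise → not permitted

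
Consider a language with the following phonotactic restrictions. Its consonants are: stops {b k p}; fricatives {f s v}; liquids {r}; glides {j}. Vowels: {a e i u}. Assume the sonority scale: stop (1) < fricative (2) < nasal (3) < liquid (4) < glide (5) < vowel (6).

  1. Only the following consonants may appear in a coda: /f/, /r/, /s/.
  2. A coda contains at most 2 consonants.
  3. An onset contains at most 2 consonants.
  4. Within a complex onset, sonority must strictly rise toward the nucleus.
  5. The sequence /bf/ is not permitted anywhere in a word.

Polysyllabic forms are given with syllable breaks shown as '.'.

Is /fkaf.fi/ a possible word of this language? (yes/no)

no

/fkaf.fi/ — violates constraint 4: syllable 1 onset /fk/: /f/ (fricative, 2) → /k/ (stop, 1) does not rise → not permitted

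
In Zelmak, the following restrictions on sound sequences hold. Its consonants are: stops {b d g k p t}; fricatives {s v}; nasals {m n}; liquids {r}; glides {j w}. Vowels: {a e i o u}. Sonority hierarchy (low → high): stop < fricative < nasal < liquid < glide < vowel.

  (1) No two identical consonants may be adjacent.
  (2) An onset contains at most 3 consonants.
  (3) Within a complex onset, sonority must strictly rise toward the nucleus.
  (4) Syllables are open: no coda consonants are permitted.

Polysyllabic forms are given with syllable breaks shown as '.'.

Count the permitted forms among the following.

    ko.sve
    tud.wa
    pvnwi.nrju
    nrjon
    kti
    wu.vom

ko.sve — violates constraint 3: syllable 2 onset /sv/: /s/ (fricative, 2) → /v/ (fricative, 2) does not rise → not permitted
tud.wa — violates constraint 4: syllable 1 coda /d/ has 1 consonant (> 0) → not permitted
pvnwi.nrju — violates constraint 2: syllable 1 onset /pvnw/ has 4 consonants (> 3) → not permitted
nrjon — violates constraint 4: syllable 1 coda /n/ has 1 consonant (> 0) → not permitted
kti — violates constraint 3: syllable 1 onset /kt/: /k/ (stop, 1) → /t/ (stop, 1) does not rise → not permitted
wu.vom — violates constraint 4: syllable 2 coda /m/ has 1 consonant (> 0) → not permitted
No form is permitted → 0.

0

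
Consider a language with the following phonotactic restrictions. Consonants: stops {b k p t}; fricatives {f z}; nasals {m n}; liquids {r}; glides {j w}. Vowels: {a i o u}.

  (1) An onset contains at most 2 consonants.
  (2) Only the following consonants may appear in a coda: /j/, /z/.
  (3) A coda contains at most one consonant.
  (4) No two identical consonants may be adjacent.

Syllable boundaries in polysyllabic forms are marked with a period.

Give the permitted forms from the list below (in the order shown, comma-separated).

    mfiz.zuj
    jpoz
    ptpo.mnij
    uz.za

jpoz

mfiz.zuj — violates constraint 4: adjacent identical consonants /zz/ → not permitted
jpoz — σ1 onset /jp/ (2C), coda /z/ ok → permitted
ptpo.mnij — violates constraint 1: syllable 1 onset /ptp/ has 3 consonants (> 2) → not permitted
uz.za — violates constraint 4: adjacent identical consonants /zz/ → not permitted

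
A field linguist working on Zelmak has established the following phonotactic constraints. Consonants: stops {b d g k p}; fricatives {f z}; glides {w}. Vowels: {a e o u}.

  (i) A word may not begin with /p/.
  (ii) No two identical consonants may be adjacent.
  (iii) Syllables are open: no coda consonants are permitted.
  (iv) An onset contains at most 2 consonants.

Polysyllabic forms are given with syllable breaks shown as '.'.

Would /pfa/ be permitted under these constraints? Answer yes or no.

/pfa/ — violates constraint (i): word begins with /p/ → not permitted

no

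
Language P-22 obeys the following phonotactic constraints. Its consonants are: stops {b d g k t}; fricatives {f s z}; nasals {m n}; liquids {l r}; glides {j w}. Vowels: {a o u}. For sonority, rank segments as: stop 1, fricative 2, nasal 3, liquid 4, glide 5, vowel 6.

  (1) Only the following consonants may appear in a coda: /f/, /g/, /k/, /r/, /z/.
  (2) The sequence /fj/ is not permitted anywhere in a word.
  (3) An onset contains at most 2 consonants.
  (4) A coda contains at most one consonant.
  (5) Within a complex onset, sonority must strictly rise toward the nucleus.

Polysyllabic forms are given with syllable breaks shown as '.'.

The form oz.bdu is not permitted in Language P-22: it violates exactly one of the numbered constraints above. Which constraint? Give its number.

oz.bdu: syllable 2 onset /bd/: /b/ (stop, 1) → /d/ (stop, 1) does not rise.
This is a violation of constraint 5: "Within a complex onset, sonority must strictly rise toward the nucleus."
The remaining constraints (1, 2, 3, 4) are satisfied.

5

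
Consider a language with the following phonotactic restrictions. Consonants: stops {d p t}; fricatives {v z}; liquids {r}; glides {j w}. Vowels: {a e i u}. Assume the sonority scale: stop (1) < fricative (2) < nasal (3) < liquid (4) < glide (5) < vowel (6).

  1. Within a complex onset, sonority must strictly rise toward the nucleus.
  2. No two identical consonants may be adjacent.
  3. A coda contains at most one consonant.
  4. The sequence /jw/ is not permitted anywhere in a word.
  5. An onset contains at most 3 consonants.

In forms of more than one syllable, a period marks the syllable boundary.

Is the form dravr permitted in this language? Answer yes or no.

dravr — violates constraint 3: syllable 1 coda /vr/ has 2 consonants (> 1) → not permitted

no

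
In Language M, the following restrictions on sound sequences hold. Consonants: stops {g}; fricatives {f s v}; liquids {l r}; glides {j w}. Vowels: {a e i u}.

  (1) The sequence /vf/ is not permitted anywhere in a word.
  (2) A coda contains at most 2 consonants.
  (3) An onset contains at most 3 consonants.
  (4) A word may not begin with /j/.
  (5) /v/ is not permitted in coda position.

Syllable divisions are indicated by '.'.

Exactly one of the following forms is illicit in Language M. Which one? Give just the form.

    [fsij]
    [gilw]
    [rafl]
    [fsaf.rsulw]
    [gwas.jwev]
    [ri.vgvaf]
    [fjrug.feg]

[gwas.jwev]

[fsij] — σ1 onset /fs/ (2C), coda /j/ ok → licit
[gilw] — σ1 onset /g/, coda /lw/ (2C) ok → licit
[rafl] — σ1 onset /r/, coda /fl/ (2C) ok → licit
[fsaf.rsulw] — σ1 onset /fs/ (2C), coda /f/ ok; σ2 onset /rs/ (2C), coda /lw/ (2C) ok → licit
[gwas.jwev] — violates constraint 5: syllable 2 coda contains /v/ → illicit
[ri.vgvaf] — σ1 onset /r/, coda /∅/ ok; σ2 onset /vgv/ (3C), coda /f/ ok → licit
[fjrug.feg] — σ1 onset /fjr/ (3C), coda /g/ ok; σ2 onset /f/, coda /g/ ok → licit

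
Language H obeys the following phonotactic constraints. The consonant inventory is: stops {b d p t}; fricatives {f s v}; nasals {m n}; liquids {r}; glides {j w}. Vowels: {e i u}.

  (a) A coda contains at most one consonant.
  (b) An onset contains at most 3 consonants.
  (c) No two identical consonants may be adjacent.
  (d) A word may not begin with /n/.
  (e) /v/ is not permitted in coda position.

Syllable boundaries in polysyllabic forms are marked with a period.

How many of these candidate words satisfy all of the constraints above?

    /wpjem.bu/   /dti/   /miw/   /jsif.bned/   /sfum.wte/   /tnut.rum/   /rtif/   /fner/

8

/wpjem.bu/ — σ1 onset /wpj/ (3C), coda /m/ ok; σ2 onset /b/, coda /∅/ ok → permitted
/dti/ — σ1 onset /dt/ (2C), coda /∅/ ok → permitted
/miw/ — σ1 onset /m/, coda /w/ ok → permitted
/jsif.bned/ — σ1 onset /js/ (2C), coda /f/ ok; σ2 onset /bn/ (2C), coda /d/ ok → permitted
/sfum.wte/ — σ1 onset /sf/ (2C), coda /m/ ok; σ2 onset /wt/ (2C), coda /∅/ ok → permitted
/tnut.rum/ — σ1 onset /tn/ (2C), coda /t/ ok; σ2 onset /r/, coda /m/ ok → permitted
/rtif/ — σ1 onset /rt/ (2C), coda /f/ ok → permitted
/fner/ — σ1 onset /fn/ (2C), coda /r/ ok → permitted
Permitted: /wpjem.bu/, /dti/, /miw/, /jsif.bned/, /sfum.wte/, /tnut.rum/, /rtif/, /fner/ → 8.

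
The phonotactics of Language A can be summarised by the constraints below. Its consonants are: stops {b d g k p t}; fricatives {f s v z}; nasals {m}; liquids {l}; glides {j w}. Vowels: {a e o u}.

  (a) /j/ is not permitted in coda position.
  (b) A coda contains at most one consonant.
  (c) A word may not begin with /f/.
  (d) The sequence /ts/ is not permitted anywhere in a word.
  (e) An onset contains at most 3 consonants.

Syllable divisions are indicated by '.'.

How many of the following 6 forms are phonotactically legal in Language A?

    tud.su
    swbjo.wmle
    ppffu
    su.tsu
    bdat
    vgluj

2

tud.su — σ1 onset /t/, coda /d/ ok; σ2 onset /s/, coda /∅/ ok → phonotactically legal
swbjo.wmle — violates constraint (e): syllable 1 onset /swbj/ has 4 consonants (> 3) → phonotactically illegal
ppffu — violates constraint (e): syllable 1 onset /ppff/ has 4 consonants (> 3) → phonotactically illegal
su.tsu — violates constraint (d): contains banned sequence /ts/ → phonotactically illegal
bdat — σ1 onset /bd/ (2C), coda /t/ ok → phonotactically legal
vgluj — violates constraint (a): syllable 1 coda contains /j/ → phonotactically illegal
Phonotactically legal: tud.su, bdat → 2.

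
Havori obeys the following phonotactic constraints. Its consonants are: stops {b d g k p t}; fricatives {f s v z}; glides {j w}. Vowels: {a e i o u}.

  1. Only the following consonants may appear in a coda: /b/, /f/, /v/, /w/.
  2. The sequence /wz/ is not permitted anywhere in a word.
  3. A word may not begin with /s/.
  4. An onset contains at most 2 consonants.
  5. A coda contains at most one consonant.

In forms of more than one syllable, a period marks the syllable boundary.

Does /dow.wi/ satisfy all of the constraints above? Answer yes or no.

yes

/dow.wi/ — σ1 onset /d/, coda /w/ ok; σ2 onset /w/, coda /∅/ ok → licit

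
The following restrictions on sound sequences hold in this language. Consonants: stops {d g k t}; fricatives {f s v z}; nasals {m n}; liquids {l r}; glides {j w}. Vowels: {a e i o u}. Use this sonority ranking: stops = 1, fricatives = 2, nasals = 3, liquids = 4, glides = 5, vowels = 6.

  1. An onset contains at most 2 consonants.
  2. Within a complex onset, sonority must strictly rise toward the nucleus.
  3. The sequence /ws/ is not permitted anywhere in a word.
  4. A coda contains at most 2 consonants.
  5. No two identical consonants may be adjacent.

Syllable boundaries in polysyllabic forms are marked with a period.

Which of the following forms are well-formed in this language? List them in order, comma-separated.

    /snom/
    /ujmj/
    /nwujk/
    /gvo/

/snom/, /nwujk/, /gvo/

/snom/ — σ1 onset /sn/ (2→3 rises), coda /m/ ok → well-formed
/ujmj/ — violates constraint 4: syllable 1 coda /jmj/ has 3 consonants (> 2) → ill-formed
/nwujk/ — σ1 onset /nw/ (3→5 rises), coda /jk/ (2C) ok → well-formed
/gvo/ — σ1 onset /gv/ (1→2 rises), coda /∅/ ok → well-formed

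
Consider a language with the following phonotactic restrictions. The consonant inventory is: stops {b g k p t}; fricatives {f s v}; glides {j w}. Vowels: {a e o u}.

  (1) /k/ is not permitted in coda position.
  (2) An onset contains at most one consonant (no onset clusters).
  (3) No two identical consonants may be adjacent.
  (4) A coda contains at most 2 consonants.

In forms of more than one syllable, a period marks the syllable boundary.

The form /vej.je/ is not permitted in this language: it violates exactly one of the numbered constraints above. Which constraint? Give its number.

3

/vej.je/: adjacent identical consonants /jj/.
This is a violation of constraint 3: "No two identical consonants may be adjacent."
The remaining constraints (1, 2, 4) are satisfied.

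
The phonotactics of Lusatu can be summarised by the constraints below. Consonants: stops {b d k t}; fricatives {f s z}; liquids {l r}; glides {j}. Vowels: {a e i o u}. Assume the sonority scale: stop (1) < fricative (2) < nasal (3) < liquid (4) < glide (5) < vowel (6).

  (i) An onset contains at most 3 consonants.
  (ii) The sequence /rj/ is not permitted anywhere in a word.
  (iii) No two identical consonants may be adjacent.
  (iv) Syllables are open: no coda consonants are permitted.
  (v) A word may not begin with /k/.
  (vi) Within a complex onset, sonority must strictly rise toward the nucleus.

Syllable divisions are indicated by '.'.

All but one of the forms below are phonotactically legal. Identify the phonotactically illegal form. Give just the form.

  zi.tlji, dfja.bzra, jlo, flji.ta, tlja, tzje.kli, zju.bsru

zi.tlji — σ1 onset /z/, coda /∅/ ok; σ2 onset /tlj/ (1→4→5 rises), coda /∅/ ok → phonotactically legal
dfja.bzra — σ1 onset /dfj/ (1→2→5 rises), coda /∅/ ok; σ2 onset /bzr/ (1→2→4 rises), coda /∅/ ok → phonotactically legal
jlo — violates constraint (vi): syllable 1 onset /jl/: /j/ (glide, 5) → /l/ (liquid, 4) does not rise → phonotactically illegal
flji.ta — σ1 onset /flj/ (2→4→5 rises), coda /∅/ ok; σ2 onset /t/, coda /∅/ ok → phonotactically legal
tlja — σ1 onset /tlj/ (1→4→5 rises), coda /∅/ ok → phonotactically legal
tzje.kli — σ1 onset /tzj/ (1→2→5 rises), coda /∅/ ok; σ2 onset /kl/ (1→4 rises), coda /∅/ ok → phonotactically legal
zju.bsru — σ1 onset /zj/ (2→5 rises), coda /∅/ ok; σ2 onset /bsr/ (1→2→4 rises), coda /∅/ ok → phonotactically legal

jlo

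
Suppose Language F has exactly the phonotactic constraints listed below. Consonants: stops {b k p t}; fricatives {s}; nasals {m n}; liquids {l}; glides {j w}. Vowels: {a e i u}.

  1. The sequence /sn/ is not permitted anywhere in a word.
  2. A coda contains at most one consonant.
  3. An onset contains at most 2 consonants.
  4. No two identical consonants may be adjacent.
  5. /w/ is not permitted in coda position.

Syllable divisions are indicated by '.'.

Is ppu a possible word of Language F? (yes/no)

ppu — violates constraint 4: adjacent identical consonants /pp/ → not permitted

no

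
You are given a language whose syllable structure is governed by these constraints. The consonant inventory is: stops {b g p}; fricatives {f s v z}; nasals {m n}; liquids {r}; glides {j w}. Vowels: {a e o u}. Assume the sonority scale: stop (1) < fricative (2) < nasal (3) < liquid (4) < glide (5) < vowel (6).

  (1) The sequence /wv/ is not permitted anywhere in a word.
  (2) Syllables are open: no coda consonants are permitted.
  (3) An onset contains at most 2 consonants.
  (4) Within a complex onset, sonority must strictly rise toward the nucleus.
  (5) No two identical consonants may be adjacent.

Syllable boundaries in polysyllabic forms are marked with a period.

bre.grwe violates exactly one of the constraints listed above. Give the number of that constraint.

bre.grwe: syllable 2 onset /grw/ has 3 consonants (> 2).
This is a violation of constraint 3: "An onset contains at most 2 consonants."
The remaining constraints (1, 2, 4, 5) are satisfied.

3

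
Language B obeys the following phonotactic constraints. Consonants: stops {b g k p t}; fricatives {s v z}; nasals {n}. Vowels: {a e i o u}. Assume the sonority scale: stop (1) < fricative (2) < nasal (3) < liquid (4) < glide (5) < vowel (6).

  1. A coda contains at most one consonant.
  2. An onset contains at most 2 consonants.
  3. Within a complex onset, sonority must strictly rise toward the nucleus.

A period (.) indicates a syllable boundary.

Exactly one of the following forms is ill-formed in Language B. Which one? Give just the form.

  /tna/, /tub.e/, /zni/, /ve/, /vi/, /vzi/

/vzi/

/tna/ — σ1 onset /tn/ (1→3 rises), coda /∅/ ok → well-formed
/tub.e/ — σ1 onset /t/, coda /b/ ok; σ2 onset /∅/, coda /∅/ ok → well-formed
/zni/ — σ1 onset /zn/ (2→3 rises), coda /∅/ ok → well-formed
/ve/ — σ1 onset /v/, coda /∅/ ok → well-formed
/vi/ — σ1 onset /v/, coda /∅/ ok → well-formed
/vzi/ — violates constraint 3: syllable 1 onset /vz/: /v/ (fricative, 2) → /z/ (fricative, 2) does not rise → ill-formed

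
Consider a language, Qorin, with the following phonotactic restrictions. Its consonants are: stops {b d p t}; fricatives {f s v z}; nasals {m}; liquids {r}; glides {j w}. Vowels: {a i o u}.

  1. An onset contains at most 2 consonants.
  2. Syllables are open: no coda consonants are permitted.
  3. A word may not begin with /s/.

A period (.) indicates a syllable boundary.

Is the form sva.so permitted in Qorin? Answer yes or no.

no

sva.so — violates constraint 3: word begins with /s/ → not permitted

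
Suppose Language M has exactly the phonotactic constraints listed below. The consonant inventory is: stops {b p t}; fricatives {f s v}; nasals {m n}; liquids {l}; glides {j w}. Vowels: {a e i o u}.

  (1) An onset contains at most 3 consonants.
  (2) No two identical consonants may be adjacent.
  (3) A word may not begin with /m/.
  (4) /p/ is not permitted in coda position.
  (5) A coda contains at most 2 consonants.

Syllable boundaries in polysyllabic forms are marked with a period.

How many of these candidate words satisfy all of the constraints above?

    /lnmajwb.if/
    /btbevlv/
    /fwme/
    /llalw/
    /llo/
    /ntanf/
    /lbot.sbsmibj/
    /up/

2

/lnmajwb.if/ — violates constraint 5: syllable 1 coda /jwb/ has 3 consonants (> 2) → not permitted
/btbevlv/ — violates constraint 5: syllable 1 coda /vlv/ has 3 consonants (> 2) → not permitted
/fwme/ — σ1 onset /fwm/ (3C), coda /∅/ ok → permitted
/llalw/ — violates constraint 2: adjacent identical consonants /ll/ → not permitted
/llo/ — violates constraint 2: adjacent identical consonants /ll/ → not permitted
/ntanf/ — σ1 onset /nt/ (2C), coda /nf/ (2C) ok → permitted
/lbot.sbsmibj/ — violates constraint 1: syllable 2 onset /sbsm/ has 4 consonants (> 3) → not permitted
/up/ — violates constraint 4: syllable 1 coda contains /p/ → not permitted
Permitted: /fwme/, /ntanf/ → 2.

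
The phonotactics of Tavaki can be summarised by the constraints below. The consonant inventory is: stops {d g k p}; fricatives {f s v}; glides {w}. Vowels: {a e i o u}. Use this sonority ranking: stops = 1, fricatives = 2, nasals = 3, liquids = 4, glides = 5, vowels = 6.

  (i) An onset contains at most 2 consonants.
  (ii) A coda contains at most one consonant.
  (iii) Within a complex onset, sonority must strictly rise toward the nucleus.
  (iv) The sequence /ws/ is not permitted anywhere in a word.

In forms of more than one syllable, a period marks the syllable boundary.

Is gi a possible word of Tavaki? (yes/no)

yes

gi — σ1 onset /g/, coda /∅/ ok → licit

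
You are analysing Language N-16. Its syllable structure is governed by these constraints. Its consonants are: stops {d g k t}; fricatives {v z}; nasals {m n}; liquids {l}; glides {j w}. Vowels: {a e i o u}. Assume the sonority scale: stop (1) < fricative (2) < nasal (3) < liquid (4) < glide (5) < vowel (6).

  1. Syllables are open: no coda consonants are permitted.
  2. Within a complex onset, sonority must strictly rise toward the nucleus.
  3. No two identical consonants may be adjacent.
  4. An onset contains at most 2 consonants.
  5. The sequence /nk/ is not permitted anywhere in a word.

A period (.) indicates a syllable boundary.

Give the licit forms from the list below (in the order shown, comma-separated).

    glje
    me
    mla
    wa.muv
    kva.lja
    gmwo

glje — violates constraint 4: syllable 1 onset /glj/ has 3 consonants (> 2) → illicit
me — σ1 onset /m/, coda /∅/ ok → licit
mla — σ1 onset /ml/ (3→4 rises), coda /∅/ ok → licit
wa.muv — violates constraint 1: syllable 2 coda /v/ has 1 consonant (> 0) → illicit
kva.lja — σ1 onset /kv/ (1→2 rises), coda /∅/ ok; σ2 onset /lj/ (4→5 rises), coda /∅/ ok → licit
gmwo — violates constraint 4: syllable 1 onset /gmw/ has 3 consonants (> 2) → illicit

me, mla, kva.lja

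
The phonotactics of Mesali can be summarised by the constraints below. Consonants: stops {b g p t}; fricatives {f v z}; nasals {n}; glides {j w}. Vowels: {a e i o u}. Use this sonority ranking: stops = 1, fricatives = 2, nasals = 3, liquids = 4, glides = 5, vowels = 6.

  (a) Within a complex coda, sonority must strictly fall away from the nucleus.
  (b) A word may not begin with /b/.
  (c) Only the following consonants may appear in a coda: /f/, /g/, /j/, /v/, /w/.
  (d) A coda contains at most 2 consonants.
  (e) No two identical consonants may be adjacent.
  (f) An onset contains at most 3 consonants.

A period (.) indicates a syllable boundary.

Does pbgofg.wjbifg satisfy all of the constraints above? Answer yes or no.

pbgofg.wjbifg — σ1 onset /pbg/ (3C), coda /fg/ (2→1 falls) ok; σ2 onset /wjb/ (3C), coda /fg/ (2→1 falls) ok → licit

yes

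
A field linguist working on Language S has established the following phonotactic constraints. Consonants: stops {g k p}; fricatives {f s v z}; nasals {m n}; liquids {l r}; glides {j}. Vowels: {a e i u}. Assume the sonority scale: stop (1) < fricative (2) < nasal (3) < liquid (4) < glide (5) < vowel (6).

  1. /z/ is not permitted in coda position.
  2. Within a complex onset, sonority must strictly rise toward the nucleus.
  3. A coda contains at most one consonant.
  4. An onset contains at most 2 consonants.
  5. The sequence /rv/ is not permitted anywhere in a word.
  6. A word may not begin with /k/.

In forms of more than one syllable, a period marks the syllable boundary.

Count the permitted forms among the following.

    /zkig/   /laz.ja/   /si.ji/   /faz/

/zkig/ — violates constraint 2: syllable 1 onset /zk/: /z/ (fricative, 2) → /k/ (stop, 1) does not rise → not permitted
/laz.ja/ — violates constraint 1: syllable 1 coda contains /z/ → not permitted
/si.ji/ — σ1 onset /s/, coda /∅/ ok; σ2 onset /j/, coda /∅/ ok → permitted
/faz/ — violates constraint 1: syllable 1 coda contains /z/ → not permitted
Permitted: /si.ji/ → 1.

1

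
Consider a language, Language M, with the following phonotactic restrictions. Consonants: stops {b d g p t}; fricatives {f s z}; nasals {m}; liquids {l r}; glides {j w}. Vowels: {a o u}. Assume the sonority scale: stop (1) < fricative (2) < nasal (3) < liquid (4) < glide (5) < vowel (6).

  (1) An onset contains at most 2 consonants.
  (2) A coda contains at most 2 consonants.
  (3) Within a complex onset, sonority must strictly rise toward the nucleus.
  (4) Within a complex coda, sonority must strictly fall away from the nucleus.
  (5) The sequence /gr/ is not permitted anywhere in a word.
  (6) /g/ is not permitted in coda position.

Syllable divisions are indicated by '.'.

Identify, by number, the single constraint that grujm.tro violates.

5

grujm.tro: contains banned sequence /gr/.
This is a violation of constraint 5: "The sequence /gr/ is not permitted anywhere in a word."
The remaining constraints (1, 2, 3, 4, 6) are satisfied.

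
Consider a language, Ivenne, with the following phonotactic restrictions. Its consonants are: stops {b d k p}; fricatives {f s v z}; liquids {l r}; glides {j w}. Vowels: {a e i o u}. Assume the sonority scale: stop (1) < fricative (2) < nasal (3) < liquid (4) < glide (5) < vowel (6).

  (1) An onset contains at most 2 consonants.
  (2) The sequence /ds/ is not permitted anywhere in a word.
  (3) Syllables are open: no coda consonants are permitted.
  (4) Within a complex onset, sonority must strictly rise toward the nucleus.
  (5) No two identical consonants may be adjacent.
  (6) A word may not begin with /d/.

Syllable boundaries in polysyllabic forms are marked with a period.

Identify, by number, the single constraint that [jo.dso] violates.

2

[jo.dso]: contains banned sequence /ds/.
This is a violation of constraint 2: "The sequence /ds/ is not permitted anywhere in a word."
The remaining constraints (1, 3, 4, 5, 6) are satisfied.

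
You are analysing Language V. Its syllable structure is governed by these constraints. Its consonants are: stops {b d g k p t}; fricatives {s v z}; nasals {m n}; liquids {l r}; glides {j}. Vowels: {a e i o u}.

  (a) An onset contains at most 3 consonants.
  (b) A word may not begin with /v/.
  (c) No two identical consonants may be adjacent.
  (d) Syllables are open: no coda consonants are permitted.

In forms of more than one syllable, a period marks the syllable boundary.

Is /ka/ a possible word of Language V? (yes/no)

/ka/ — σ1 onset /k/, coda /∅/ ok → permitted

yes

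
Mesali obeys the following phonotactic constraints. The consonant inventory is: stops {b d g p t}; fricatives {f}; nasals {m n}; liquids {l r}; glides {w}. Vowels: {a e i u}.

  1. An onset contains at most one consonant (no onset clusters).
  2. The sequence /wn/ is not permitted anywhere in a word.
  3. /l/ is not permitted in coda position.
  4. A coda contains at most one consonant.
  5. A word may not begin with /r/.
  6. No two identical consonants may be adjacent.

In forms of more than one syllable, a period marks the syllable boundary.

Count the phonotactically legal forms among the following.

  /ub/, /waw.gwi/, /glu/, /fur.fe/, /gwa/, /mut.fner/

/ub/ — σ1 onset /∅/, coda /b/ ok → phonotactically legal
/waw.gwi/ — violates constraint 1: syllable 2 onset /gw/ has 2 consonants (> 1) → phonotactically illegal
/glu/ — violates constraint 1: syllable 1 onset /gl/ has 2 consonants (> 1) → phonotactically illegal
/fur.fe/ — σ1 onset /f/, coda /r/ ok; σ2 onset /f/, coda /∅/ ok → phonotactically legal
/gwa/ — violates constraint 1: syllable 1 onset /gw/ has 2 consonants (> 1) → phonotactically illegal
/mut.fner/ — violates constraint 1: syllable 2 onset /fn/ has 2 consonants (> 1) → phonotactically illegal
Phonotactically legal: /ub/, /fur.fe/ → 2.

2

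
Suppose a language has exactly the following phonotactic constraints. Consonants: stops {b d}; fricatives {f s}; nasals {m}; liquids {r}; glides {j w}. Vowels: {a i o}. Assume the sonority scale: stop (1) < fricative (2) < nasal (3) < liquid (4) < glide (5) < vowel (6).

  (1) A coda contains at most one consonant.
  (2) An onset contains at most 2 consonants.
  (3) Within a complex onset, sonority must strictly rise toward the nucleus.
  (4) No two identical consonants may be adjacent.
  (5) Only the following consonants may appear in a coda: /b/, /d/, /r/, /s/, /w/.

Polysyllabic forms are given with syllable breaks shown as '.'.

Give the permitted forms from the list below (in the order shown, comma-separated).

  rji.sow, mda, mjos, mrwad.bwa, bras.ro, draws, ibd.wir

rji.sow — σ1 onset /rj/ (4→5 rises), coda /∅/ ok; σ2 onset /s/, coda /w/ ok → permitted
mda — violates constraint 3: syllable 1 onset /md/: /m/ (nasal, 3) → /d/ (stop, 1) does not rise → not permitted
mjos — σ1 onset /mj/ (3→5 rises), coda /s/ ok → permitted
mrwad.bwa — violates constraint 2: syllable 1 onset /mrw/ has 3 consonants (> 2) → not permitted
bras.ro — σ1 onset /br/ (1→4 rises), coda /s/ ok; σ2 onset /r/, coda /∅/ ok → permitted
draws — violates constraint 1: syllable 1 coda /ws/ has 2 consonants (> 1) → not permitted
ibd.wir — violates constraint 1: syllable 1 coda /bd/ has 2 consonants (> 1) → not permitted

rji.sow, mjos, bras.ro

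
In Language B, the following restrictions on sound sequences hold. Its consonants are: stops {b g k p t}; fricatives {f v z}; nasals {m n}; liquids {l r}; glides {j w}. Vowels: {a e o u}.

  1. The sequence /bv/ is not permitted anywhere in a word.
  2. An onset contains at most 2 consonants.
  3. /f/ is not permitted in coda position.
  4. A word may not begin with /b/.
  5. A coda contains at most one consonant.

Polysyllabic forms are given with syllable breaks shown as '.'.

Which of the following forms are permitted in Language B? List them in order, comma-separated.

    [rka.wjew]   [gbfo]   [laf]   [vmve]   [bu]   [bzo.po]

[rka.wjew]

[rka.wjew] — σ1 onset /rk/ (2C), coda /∅/ ok; σ2 onset /wj/ (2C), coda /w/ ok → permitted
[gbfo] — violates constraint 2: syllable 1 onset /gbf/ has 3 consonants (> 2) → not permitted
[laf] — violates constraint 3: syllable 1 coda contains /f/ → not permitted
[vmve] — violates constraint 2: syllable 1 onset /vmv/ has 3 consonants (> 2) → not permitted
[bu] — violates constraint 4: word begins with /b/ → not permitted
[bzo.po] — violates constraint 4: word begins with /b/ → not permitted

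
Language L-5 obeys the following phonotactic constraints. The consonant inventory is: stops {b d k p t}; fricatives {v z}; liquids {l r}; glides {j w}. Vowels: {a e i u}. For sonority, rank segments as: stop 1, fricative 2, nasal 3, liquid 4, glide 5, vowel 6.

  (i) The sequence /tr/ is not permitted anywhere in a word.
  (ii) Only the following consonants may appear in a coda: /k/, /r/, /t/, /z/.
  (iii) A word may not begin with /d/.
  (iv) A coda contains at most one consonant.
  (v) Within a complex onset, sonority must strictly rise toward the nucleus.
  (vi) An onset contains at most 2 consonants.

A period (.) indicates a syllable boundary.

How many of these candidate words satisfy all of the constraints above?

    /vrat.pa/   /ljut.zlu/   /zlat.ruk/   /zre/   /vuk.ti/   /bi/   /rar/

6

/vrat.pa/ — σ1 onset /vr/ (2→4 rises), coda /t/ ok; σ2 onset /p/, coda /∅/ ok → phonotactically legal
/ljut.zlu/ — σ1 onset /lj/ (4→5 rises), coda /t/ ok; σ2 onset /zl/ (2→4 rises), coda /∅/ ok → phonotactically legal
/zlat.ruk/ — violates constraint (i): contains banned sequence /tr/ → phonotactically illegal
/zre/ — σ1 onset /zr/ (2→4 rises), coda /∅/ ok → phonotactically legal
/vuk.ti/ — σ1 onset /v/, coda /k/ ok; σ2 onset /t/, coda /∅/ ok → phonotactically legal
/bi/ — σ1 onset /b/, coda /∅/ ok → phonotactically legal
/rar/ — σ1 onset /r/, coda /r/ ok → phonotactically legal
Phonotactically legal: /vrat.pa/, /ljut.zlu/, /zre/, /vuk.ti/, /bi/, /rar/ → 6.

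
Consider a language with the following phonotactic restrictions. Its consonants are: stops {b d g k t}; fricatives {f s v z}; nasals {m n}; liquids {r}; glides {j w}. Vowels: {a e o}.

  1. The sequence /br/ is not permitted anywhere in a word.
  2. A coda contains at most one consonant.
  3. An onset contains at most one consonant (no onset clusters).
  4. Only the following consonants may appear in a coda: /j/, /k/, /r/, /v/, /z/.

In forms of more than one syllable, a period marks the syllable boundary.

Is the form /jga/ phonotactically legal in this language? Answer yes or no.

/jga/ — violates constraint 3: syllable 1 onset /jg/ has 2 consonants (> 1) → phonotactically illegal

no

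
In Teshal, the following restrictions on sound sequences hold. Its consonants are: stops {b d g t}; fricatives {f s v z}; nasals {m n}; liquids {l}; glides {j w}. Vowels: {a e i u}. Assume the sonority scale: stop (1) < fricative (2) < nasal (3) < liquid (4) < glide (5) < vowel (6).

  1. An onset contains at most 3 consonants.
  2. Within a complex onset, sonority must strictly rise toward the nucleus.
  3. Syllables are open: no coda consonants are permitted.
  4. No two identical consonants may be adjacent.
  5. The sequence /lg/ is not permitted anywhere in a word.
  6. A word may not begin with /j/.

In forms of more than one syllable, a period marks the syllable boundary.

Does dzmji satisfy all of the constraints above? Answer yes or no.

dzmji — violates constraint 1: syllable 1 onset /dzmj/ has 4 consonants (> 3) → phonotactically illegal

no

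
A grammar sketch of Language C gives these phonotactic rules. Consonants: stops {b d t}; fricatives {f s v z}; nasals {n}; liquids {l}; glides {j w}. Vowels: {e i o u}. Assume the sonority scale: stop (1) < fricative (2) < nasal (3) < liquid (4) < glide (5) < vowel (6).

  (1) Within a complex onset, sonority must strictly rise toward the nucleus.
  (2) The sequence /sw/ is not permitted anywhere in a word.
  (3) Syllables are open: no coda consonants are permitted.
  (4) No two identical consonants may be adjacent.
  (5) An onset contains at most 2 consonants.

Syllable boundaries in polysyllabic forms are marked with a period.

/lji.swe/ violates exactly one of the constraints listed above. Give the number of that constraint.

2

/lji.swe/: contains banned sequence /sw/.
This is a violation of constraint 2: "The sequence /sw/ is not permitted anywhere in a word."
The remaining constraints (1, 3, 4, 5) are satisfied.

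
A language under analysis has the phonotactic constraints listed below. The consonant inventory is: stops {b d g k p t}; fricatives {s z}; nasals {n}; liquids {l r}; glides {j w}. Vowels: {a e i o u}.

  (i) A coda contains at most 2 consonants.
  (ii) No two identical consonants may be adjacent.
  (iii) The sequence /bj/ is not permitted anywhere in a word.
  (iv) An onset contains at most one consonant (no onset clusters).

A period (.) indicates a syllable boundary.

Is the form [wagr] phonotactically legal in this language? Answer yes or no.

yes

[wagr] — σ1 onset /w/, coda /gr/ (2C) ok → phonotactically legal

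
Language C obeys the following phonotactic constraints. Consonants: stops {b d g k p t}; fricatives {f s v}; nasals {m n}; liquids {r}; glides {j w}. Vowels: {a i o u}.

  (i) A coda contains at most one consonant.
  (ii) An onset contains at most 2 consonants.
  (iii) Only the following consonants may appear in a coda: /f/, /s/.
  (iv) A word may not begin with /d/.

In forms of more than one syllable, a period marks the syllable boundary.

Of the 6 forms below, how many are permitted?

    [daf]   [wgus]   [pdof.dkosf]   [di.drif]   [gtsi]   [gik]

1

[daf] — violates constraint (iv): word begins with /d/ → not permitted
[wgus] — σ1 onset /wg/ (2C), coda /s/ ok → permitted
[pdof.dkosf] — violates constraint (i): syllable 2 coda /sf/ has 2 consonants (> 1) → not permitted
[di.drif] — violates constraint (iv): word begins with /d/ → not permitted
[gtsi] — violates constraint (ii): syllable 1 onset /gts/ has 3 consonants (> 2) → not permitted
[gik] — violates constraint (iii): syllable 1 coda contains /k/, which is not a licensed coda consonant → not permitted
Permitted: [wgus] → 1.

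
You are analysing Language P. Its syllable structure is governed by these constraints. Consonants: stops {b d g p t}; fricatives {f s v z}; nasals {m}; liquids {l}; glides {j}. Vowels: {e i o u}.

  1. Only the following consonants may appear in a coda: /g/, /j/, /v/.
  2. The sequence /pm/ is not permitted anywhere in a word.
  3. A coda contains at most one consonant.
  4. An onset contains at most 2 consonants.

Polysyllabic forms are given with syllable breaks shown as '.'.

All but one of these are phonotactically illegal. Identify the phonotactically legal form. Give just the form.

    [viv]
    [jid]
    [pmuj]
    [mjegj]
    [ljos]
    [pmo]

[viv]

[viv] — σ1 onset /v/, coda /v/ ok → phonotactically legal
[jid] — violates constraint 1: syllable 1 coda contains /d/, which is not a licensed coda consonant → phonotactically illegal
[pmuj] — violates constraint 2: contains banned sequence /pm/ → phonotactically illegal
[mjegj] — violates constraint 3: syllable 1 coda /gj/ has 2 consonants (> 1) → phonotactically illegal
[ljos] — violates constraint 1: syllable 1 coda contains /s/, which is not a licensed coda consonant → phonotactically illegal
[pmo] — violates constraint 2: contains banned sequence /pm/ → phonotactically illegal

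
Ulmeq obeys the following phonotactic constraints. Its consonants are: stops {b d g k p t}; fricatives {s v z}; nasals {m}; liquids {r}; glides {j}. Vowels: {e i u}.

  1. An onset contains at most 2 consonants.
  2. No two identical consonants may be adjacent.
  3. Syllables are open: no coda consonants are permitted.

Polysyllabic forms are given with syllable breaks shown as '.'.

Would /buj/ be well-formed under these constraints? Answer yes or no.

/buj/ — violates constraint 3: syllable 1 coda /j/ has 1 consonant (> 0) → ill-formed

no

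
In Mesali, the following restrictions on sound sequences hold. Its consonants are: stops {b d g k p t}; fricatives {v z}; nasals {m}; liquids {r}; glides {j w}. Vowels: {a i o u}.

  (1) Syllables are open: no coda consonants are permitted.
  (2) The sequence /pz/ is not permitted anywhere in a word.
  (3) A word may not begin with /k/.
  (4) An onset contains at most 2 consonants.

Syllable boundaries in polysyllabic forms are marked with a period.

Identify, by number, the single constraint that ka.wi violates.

ka.wi: word begins with /k/.
This is a violation of constraint 3: "A word may not begin with /k/."
The remaining constraints (1, 2, 4) are satisfied.

3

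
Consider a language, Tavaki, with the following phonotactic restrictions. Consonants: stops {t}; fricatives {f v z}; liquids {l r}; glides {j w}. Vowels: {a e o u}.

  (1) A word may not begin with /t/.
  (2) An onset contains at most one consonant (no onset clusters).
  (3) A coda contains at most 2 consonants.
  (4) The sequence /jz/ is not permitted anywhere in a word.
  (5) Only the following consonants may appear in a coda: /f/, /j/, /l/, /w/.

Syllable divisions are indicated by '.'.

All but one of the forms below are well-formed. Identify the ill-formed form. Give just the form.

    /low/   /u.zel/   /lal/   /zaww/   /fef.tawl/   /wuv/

/low/ — σ1 onset /l/, coda /w/ ok → well-formed
/u.zel/ — σ1 onset /∅/, coda /∅/ ok; σ2 onset /z/, coda /l/ ok → well-formed
/lal/ — σ1 onset /l/, coda /l/ ok → well-formed
/zaww/ — σ1 onset /z/, coda /ww/ (2C) ok → well-formed
/fef.tawl/ — σ1 onset /f/, coda /f/ ok; σ2 onset /t/, coda /wl/ (2C) ok → well-formed
/wuv/ — violates constraint 5: syllable 1 coda contains /v/, which is not a licensed coda consonant → ill-formed

/wuv/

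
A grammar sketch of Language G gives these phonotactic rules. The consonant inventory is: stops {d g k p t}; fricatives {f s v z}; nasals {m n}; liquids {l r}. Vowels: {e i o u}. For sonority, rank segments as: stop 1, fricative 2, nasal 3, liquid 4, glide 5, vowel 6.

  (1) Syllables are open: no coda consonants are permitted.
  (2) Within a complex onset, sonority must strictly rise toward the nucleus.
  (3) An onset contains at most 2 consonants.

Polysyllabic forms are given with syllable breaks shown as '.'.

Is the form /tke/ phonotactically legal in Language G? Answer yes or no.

no

/tke/ — violates constraint 2: syllable 1 onset /tk/: /t/ (stop, 1) → /k/ (stop, 1) does not rise → phonotactically illegal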